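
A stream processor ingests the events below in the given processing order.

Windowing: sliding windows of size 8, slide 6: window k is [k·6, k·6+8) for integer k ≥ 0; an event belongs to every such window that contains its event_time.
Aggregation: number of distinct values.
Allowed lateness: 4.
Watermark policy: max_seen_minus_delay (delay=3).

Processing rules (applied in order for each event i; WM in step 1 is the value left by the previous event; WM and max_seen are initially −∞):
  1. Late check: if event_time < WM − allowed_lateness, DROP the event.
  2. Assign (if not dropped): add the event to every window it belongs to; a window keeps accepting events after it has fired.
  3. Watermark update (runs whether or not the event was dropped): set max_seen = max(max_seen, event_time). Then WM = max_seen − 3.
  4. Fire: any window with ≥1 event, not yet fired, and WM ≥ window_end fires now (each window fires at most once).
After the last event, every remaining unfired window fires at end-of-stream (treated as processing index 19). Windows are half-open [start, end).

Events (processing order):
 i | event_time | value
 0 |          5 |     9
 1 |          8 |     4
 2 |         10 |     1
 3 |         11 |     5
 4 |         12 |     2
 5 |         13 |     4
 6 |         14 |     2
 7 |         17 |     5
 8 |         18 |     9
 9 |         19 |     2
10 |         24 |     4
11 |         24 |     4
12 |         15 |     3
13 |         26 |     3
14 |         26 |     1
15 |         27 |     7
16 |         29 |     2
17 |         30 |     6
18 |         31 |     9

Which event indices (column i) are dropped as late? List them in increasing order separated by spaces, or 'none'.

12

i=0 t=5 v=9: → [0,8); WM=2
i=1 t=8 v=4: → [6,14); WM=5
i=2 t=10 v=1: → [6,14); WM=7
i=3 t=11 v=5: → [6,14); WM=8; [0,8) fires=1
i=4 t=12 v=2: → [12,20),[6,14); WM=9
i=5 t=13 v=4: → [12,20),[6,14); WM=10
i=6 t=14 v=2: → [12,20); WM=11
i=7 t=17 v=5: → [12,20); WM=14; [6,14) fires=4
i=8 t=18 v=9: → [18,26),[12,20); WM=15
i=9 t=19 v=2: → [18,26),[12,20); WM=16
i=10 t=24 v=4: → [24,32),[18,26); WM=21; [12,20) fires=4
i=11 t=24 v=4: → [24,32),[18,26); WM=21
i=12 t=15 v=3: DROP (t<21-4); WM=21
i=13 t=26 v=3: → [24,32); WM=23
i=14 t=26 v=1: → [24,32); WM=23
i=15 t=27 v=7: → [24,32); WM=24
i=16 t=29 v=2: → [24,32); WM=26; [18,26) fires=3
i=17 t=30 v=6: → [30,38),[24,32); WM=27
i=18 t=31 v=9: → [30,38),[24,32); WM=28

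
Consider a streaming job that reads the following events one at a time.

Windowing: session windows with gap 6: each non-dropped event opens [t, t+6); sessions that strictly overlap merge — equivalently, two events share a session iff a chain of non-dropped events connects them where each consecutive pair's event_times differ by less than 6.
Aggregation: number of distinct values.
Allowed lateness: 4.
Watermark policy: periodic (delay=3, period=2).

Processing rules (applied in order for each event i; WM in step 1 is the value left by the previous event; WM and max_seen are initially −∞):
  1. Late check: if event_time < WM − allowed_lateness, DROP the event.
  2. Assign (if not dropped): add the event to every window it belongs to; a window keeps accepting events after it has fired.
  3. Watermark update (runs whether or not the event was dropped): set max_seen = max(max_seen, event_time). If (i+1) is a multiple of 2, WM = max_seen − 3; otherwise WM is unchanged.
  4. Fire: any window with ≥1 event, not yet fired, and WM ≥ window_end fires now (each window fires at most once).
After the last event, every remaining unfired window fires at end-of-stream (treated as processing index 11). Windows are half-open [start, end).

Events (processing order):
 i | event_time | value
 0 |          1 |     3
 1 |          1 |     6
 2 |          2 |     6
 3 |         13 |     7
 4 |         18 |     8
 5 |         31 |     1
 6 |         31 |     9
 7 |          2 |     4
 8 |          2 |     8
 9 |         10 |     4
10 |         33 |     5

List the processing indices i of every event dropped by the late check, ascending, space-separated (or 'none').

i=0 t=1 v=3: → [1,7); WM=−∞
i=1 t=1 v=6: → [1,7); WM=-2
i=2 t=2 v=6: → [1,8); WM=-2
i=3 t=13 v=7: → [13,19); WM=10
i=4 t=18 v=8: → [13,24); WM=10
i=5 t=31 v=1: → [31,37); WM=28
i=6 t=31 v=9: → [31,37); WM=28
i=7 t=2 v=4: DROP (t<28-4); WM=28
i=8 t=2 v=8: DROP (t<28-4); WM=28
i=9 t=10 v=4: DROP (t<28-4); WM=28
i=10 t=33 v=5: → [31,39); WM=28

7 8 9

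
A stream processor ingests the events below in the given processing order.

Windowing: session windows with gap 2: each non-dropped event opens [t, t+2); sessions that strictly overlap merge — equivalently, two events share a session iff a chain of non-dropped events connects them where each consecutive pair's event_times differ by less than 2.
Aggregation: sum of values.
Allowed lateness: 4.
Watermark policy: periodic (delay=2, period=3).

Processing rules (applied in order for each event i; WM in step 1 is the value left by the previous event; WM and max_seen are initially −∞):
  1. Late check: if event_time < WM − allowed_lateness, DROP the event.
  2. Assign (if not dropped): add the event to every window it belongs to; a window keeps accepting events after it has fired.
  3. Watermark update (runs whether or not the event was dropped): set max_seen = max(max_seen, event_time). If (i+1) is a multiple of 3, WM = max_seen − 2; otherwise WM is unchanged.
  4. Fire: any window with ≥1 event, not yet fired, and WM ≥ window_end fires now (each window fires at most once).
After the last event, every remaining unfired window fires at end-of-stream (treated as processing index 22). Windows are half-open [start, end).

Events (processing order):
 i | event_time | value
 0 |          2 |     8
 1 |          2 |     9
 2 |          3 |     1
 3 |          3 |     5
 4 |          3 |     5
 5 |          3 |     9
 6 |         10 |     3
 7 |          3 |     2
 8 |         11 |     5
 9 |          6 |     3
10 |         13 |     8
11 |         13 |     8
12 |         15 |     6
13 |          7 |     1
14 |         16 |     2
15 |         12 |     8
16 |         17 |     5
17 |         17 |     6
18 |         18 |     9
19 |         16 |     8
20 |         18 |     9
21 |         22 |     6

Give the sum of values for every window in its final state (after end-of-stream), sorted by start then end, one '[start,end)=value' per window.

[2,5)=39 [6,9)=4 [10,15)=32 [15,20)=45 [22,24)=6

i=0 t=2 v=8: → [2,4); WM=−∞
i=1 t=2 v=9: → [2,4); WM=−∞
i=2 t=3 v=1: → [2,5); WM=1
i=3 t=3 v=5: → [2,5); WM=1
i=4 t=3 v=5: → [2,5); WM=1
i=5 t=3 v=9: → [2,5); WM=1
i=6 t=10 v=3: → [10,12); WM=1
i=7 t=3 v=2: → [2,5); WM=1
i=8 t=11 v=5: → [10,13); WM=9
i=9 t=6 v=3: → [6,8); WM=9
i=10 t=13 v=8: → [13,15); WM=9
i=11 t=13 v=8: → [13,15); WM=11
i=12 t=15 v=6: → [15,17); WM=11
i=13 t=7 v=1: → [6,9); WM=11
i=14 t=16 v=2: → [15,18); WM=14
i=15 t=12 v=8: → [10,15); WM=14
i=16 t=17 v=5: → [15,19); WM=14
i=17 t=17 v=6: → [15,19); WM=15
i=18 t=18 v=9: → [15,20); WM=15
i=19 t=16 v=8: → [15,20); WM=15
i=20 t=18 v=9: → [15,20); WM=16
i=21 t=22 v=6: → [22,24); WM=16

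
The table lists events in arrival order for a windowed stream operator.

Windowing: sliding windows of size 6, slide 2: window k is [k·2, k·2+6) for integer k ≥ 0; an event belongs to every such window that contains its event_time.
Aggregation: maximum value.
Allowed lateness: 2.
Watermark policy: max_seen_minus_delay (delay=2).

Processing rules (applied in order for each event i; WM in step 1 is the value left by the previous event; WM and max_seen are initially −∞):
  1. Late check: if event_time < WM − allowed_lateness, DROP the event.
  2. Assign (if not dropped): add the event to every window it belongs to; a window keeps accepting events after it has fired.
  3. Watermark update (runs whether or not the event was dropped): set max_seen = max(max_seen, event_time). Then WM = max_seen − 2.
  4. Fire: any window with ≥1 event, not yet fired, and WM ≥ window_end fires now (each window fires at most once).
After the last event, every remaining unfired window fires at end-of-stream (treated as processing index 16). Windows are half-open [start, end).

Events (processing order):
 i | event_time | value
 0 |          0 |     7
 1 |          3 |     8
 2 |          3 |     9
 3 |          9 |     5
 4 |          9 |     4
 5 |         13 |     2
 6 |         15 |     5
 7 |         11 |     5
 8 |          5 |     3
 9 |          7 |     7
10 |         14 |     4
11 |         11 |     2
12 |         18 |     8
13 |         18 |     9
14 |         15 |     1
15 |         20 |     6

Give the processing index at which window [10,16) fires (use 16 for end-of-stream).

12

i=0 t=0 v=7: → [0,6); WM=-2
i=1 t=3 v=8: → [2,8),[0,6); WM=1
i=2 t=3 v=9: → [2,8),[0,6); WM=1
i=3 t=9 v=5: → [8,14),[6,12),[4,10); WM=7; [0,6) fires=9
i=4 t=9 v=4: → [8,14),[6,12),[4,10); WM=7
i=5 t=13 v=2: → [12,18),[10,16),[8,14); WM=11; [2,8) fires=9 [4,10) fires=5
i=6 t=15 v=5: → [14,20),[12,18),[10,16); WM=13; [6,12) fires=5
i=7 t=11 v=5: → [10,16),[8,14),[6,12); WM=13
i=8 t=5 v=3: DROP (t<13-2); WM=13
i=9 t=7 v=7: DROP (t<13-2); WM=13
i=10 t=14 v=4: → [14,20),[12,18),[10,16); WM=13
i=11 t=11 v=2: → [10,16),[8,14),[6,12); WM=13
i=12 t=18 v=8: → [18,24),[16,22),[14,20); WM=16; [8,14) fires=5 [10,16) fires=5
i=13 t=18 v=9: → [18,24),[16,22),[14,20); WM=16
i=14 t=15 v=1: → [14,20),[12,18),[10,16); WM=16
i=15 t=20 v=6: → [20,26),[18,24),[16,22); WM=18; [12,18) fires=5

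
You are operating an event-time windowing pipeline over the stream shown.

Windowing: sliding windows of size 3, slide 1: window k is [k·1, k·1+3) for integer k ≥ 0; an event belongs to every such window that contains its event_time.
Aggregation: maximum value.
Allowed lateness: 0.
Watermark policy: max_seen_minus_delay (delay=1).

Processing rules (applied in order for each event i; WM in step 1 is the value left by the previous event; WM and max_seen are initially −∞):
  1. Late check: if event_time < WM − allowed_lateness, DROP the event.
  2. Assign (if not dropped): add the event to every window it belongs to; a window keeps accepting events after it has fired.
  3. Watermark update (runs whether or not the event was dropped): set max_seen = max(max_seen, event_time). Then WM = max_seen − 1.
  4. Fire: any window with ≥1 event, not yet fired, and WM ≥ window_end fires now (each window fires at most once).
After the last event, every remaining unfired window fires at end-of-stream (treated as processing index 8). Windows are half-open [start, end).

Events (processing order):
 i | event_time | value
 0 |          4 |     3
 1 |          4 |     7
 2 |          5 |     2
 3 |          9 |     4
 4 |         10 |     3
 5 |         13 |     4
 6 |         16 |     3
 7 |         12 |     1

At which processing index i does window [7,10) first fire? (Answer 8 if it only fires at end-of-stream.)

5

i=0 t=4 v=3: → [4,7),[3,6),[2,5); WM=3
i=1 t=4 v=7: → [4,7),[3,6),[2,5); WM=3
i=2 t=5 v=2: → [5,8),[4,7),[3,6); WM=4
i=3 t=9 v=4: → [9,12),[8,11),[7,10); WM=8; [2,5) fires=7 [3,6) fires=7 [4,7) fires=7 [5,8) fires=2
i=4 t=10 v=3: → [10,13),[9,12),[8,11); WM=9
i=5 t=13 v=4: → [13,16),[12,15),[11,14); WM=12; [7,10) fires=4 [8,11) fires=4 [9,12) fires=4
i=6 t=16 v=3: → [16,19),[15,18),[14,17); WM=15; [10,13) fires=3 [11,14) fires=4 [12,15) fires=4
i=7 t=12 v=1: DROP (t<15-0); WM=15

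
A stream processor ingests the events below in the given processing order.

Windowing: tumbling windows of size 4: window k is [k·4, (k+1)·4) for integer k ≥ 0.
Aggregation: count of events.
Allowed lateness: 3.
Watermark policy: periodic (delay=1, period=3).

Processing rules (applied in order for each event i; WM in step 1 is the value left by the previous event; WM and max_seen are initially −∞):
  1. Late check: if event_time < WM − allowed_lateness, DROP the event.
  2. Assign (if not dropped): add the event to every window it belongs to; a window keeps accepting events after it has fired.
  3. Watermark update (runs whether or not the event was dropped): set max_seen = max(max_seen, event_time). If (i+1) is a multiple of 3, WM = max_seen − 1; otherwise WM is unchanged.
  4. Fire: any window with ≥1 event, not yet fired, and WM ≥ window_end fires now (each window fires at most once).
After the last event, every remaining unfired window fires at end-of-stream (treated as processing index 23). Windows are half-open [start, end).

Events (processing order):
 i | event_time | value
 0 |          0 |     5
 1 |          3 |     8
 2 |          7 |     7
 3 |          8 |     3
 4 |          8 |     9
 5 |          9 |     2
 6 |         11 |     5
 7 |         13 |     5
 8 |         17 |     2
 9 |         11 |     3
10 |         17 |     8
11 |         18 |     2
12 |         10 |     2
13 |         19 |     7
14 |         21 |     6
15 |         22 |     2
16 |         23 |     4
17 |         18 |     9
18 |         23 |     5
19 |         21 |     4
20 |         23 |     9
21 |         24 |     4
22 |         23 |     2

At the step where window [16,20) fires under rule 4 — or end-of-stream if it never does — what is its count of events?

i=0 t=0 v=5: → [0,4); WM=−∞
i=1 t=3 v=8: → [0,4); WM=−∞
i=2 t=7 v=7: → [4,8); WM=6; [0,4) fires=2
i=3 t=8 v=3: → [8,12); WM=6
i=4 t=8 v=9: → [8,12); WM=6
i=5 t=9 v=2: → [8,12); WM=8; [4,8) fires=1
i=6 t=11 v=5: → [8,12); WM=8
i=7 t=13 v=5: → [12,16); WM=8
i=8 t=17 v=2: → [16,20); WM=16; [8,12) fires=4 [12,16) fires=1
i=9 t=11 v=3: DROP (t<16-3); WM=16
i=10 t=17 v=8: → [16,20); WM=16
i=11 t=18 v=2: → [16,20); WM=17
i=12 t=10 v=2: DROP (t<17-3); WM=17
i=13 t=19 v=7: → [16,20); WM=17
i=14 t=21 v=6: → [20,24); WM=20; [16,20) fires=4
i=15 t=22 v=2: → [20,24); WM=20
i=16 t=23 v=4: → [20,24); WM=20
i=17 t=18 v=9: → [16,20); WM=22
i=18 t=23 v=5: → [20,24); WM=22
i=19 t=21 v=4: → [20,24); WM=22
i=20 t=23 v=9: → [20,24); WM=22
i=21 t=24 v=4: → [24,28); WM=22
i=22 t=23 v=2: → [20,24); WM=22

4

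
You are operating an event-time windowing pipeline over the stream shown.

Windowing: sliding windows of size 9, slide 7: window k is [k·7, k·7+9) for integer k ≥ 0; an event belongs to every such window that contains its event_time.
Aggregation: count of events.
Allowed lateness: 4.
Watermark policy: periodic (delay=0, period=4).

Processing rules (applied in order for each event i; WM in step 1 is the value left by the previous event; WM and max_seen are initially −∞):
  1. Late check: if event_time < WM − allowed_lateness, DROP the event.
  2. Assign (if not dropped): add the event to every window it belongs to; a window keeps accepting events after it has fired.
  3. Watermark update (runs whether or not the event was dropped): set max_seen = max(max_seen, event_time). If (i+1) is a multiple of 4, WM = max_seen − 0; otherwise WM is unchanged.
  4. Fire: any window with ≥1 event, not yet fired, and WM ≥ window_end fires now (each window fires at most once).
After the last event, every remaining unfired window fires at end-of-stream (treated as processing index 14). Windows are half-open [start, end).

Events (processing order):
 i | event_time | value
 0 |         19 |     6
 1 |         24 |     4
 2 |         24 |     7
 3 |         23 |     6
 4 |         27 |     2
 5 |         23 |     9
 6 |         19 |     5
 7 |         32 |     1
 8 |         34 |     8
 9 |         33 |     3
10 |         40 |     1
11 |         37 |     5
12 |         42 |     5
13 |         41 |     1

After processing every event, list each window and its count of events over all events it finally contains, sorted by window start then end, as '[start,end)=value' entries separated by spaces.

[14,23)=1 [21,30)=5 [28,37)=3 [35,44)=4 [42,51)=1

i=0 t=19 v=6: → [14,23); WM=−∞
i=1 t=24 v=4: → [21,30); WM=−∞
i=2 t=24 v=7: → [21,30); WM=−∞
i=3 t=23 v=6: → [21,30); WM=24; [14,23) fires=1
i=4 t=27 v=2: → [21,30); WM=24
i=5 t=23 v=9: → [21,30); WM=24
i=6 t=19 v=5: DROP (t<24-4); WM=24
i=7 t=32 v=1: → [28,37); WM=32; [21,30) fires=5
i=8 t=34 v=8: → [28,37); WM=32
i=9 t=33 v=3: → [28,37); WM=32
i=10 t=40 v=1: → [35,44); WM=32
i=11 t=37 v=5: → [35,44); WM=40; [28,37) fires=3
i=12 t=42 v=5: → [42,51),[35,44); WM=40
i=13 t=41 v=1: → [35,44); WM=40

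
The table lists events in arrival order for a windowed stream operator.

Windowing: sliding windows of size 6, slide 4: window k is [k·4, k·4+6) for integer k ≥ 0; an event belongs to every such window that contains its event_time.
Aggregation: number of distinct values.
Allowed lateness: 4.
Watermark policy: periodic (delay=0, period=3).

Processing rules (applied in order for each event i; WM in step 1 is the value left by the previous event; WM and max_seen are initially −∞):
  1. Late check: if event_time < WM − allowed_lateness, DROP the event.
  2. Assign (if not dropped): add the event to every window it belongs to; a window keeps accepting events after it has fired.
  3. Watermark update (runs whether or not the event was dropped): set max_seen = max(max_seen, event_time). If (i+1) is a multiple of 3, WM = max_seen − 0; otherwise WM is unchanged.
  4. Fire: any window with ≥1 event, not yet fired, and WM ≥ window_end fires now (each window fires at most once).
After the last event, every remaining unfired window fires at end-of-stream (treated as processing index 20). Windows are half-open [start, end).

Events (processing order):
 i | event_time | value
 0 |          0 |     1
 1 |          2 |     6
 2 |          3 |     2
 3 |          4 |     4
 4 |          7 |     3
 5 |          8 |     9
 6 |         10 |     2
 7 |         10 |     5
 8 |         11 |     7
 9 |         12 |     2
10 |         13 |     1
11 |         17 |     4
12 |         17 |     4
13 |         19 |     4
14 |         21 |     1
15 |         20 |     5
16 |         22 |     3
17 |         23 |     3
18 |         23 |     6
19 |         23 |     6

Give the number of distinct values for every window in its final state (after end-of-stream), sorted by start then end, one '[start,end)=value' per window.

i=0 t=0 v=1: → [0,6); WM=−∞
i=1 t=2 v=6: → [0,6); WM=−∞
i=2 t=3 v=2: → [0,6); WM=3
i=3 t=4 v=4: → [4,10),[0,6); WM=3
i=4 t=7 v=3: → [4,10); WM=3
i=5 t=8 v=9: → [8,14),[4,10); WM=8; [0,6) fires=4
i=6 t=10 v=2: → [8,14); WM=8
i=7 t=10 v=5: → [8,14); WM=8
i=8 t=11 v=7: → [8,14); WM=11; [4,10) fires=3
i=9 t=12 v=2: → [12,18),[8,14); WM=11
i=10 t=13 v=1: → [12,18),[8,14); WM=11
i=11 t=17 v=4: → [16,22),[12,18); WM=17; [8,14) fires=5
i=12 t=17 v=4: → [16,22),[12,18); WM=17
i=13 t=19 v=4: → [16,22); WM=17
i=14 t=21 v=1: → [20,26),[16,22); WM=21; [12,18) fires=3
i=15 t=20 v=5: → [20,26),[16,22); WM=21
i=16 t=22 v=3: → [20,26); WM=21
i=17 t=23 v=3: → [20,26); WM=23; [16,22) fires=3
i=18 t=23 v=6: → [20,26); WM=23
i=19 t=23 v=6: → [20,26); WM=23

[0,6)=4 [4,10)=3 [8,14)=5 [12,18)=3 [16,22)=3 [20,26)=4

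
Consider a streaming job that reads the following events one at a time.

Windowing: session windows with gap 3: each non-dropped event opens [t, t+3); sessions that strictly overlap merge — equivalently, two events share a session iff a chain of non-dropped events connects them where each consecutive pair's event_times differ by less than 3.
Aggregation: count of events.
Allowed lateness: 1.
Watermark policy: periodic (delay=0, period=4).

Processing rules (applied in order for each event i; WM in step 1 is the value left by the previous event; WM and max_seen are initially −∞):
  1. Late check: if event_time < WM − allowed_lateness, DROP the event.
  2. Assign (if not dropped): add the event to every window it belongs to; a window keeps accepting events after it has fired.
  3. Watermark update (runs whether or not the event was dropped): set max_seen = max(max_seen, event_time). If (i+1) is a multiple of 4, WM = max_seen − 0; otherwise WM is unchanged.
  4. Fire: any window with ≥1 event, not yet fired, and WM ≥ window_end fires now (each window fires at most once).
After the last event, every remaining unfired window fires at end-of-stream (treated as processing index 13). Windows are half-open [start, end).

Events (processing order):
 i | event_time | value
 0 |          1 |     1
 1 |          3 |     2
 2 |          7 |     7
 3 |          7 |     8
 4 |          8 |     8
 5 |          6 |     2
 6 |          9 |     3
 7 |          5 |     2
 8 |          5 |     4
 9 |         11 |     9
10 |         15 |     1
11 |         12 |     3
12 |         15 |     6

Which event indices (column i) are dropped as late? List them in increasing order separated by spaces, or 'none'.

7 8

i=0 t=1 v=1: → [1,4); WM=−∞
i=1 t=3 v=2: → [1,6); WM=−∞
i=2 t=7 v=7: → [7,10); WM=−∞
i=3 t=7 v=8: → [7,10); WM=7
i=4 t=8 v=8: → [7,11); WM=7
i=5 t=6 v=2: → [6,11); WM=7
i=6 t=9 v=3: → [6,12); WM=7
i=7 t=5 v=2: DROP (t<7-1); WM=9
i=8 t=5 v=4: DROP (t<9-1); WM=9
i=9 t=11 v=9: → [6,14); WM=9
i=10 t=15 v=1: → [15,18); WM=9
i=11 t=12 v=3: → [6,15); WM=15
i=12 t=15 v=6: → [15,18); WM=15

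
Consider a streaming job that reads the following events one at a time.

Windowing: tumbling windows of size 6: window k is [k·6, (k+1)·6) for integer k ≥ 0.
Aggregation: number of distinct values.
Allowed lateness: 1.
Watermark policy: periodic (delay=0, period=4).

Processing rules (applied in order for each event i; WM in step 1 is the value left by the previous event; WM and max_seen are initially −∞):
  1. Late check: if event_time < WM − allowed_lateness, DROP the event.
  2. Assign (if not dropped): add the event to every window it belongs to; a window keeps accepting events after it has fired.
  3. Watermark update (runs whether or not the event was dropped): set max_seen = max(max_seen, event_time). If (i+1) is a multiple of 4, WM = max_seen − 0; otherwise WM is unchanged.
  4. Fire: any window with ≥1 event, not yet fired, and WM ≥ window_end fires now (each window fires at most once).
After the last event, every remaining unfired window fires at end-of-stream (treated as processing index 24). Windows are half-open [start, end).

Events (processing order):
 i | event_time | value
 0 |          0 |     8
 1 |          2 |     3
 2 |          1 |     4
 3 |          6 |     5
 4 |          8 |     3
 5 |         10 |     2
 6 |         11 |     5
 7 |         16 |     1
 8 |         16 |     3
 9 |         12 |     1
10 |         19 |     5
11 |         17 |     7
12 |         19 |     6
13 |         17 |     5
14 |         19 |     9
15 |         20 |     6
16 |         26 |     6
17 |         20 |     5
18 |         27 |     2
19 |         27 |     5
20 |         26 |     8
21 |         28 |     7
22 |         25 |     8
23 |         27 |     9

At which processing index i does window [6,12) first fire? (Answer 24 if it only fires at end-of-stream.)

i=0 t=0 v=8: → [0,6); WM=−∞
i=1 t=2 v=3: → [0,6); WM=−∞
i=2 t=1 v=4: → [0,6); WM=−∞
i=3 t=6 v=5: → [6,12); WM=6; [0,6) fires=3
i=4 t=8 v=3: → [6,12); WM=6
i=5 t=10 v=2: → [6,12); WM=6
i=6 t=11 v=5: → [6,12); WM=6
i=7 t=16 v=1: → [12,18); WM=16; [6,12) fires=3
i=8 t=16 v=3: → [12,18); WM=16
i=9 t=12 v=1: DROP (t<16-1); WM=16
i=10 t=19 v=5: → [18,24); WM=16
i=11 t=17 v=7: → [12,18); WM=19; [12,18) fires=3
i=12 t=19 v=6: → [18,24); WM=19
i=13 t=17 v=5: DROP (t<19-1); WM=19
i=14 t=19 v=9: → [18,24); WM=19
i=15 t=20 v=6: → [18,24); WM=20
i=16 t=26 v=6: → [24,30); WM=20
i=17 t=20 v=5: → [18,24); WM=20
i=18 t=27 v=2: → [24,30); WM=20
i=19 t=27 v=5: → [24,30); WM=27; [18,24) fires=3
i=20 t=26 v=8: → [24,30); WM=27
i=21 t=28 v=7: → [24,30); WM=27
i=22 t=25 v=8: DROP (t<27-1); WM=27
i=23 t=27 v=9: → [24,30); WM=28

7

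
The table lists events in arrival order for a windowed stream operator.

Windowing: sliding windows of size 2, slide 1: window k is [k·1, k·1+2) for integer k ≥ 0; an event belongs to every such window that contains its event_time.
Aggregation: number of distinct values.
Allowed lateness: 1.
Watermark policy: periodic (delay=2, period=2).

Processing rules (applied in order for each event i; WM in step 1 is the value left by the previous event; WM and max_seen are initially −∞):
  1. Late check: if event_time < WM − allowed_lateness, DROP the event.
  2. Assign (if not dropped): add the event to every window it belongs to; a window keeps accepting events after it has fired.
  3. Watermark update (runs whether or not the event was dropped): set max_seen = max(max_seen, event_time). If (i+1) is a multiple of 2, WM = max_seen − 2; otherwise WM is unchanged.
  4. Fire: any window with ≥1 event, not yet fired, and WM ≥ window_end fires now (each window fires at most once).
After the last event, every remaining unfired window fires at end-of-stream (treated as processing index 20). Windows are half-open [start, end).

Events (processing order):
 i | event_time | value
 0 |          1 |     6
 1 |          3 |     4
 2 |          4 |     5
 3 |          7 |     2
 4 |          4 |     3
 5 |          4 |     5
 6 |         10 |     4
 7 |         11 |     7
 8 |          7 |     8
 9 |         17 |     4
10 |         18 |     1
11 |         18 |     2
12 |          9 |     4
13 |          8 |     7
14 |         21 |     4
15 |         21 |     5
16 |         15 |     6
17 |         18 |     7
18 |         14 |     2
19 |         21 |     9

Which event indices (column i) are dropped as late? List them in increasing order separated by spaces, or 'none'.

i=0 t=1 v=6: → [1,3),[0,2); WM=−∞
i=1 t=3 v=4: → [3,5),[2,4); WM=1
i=2 t=4 v=5: → [4,6),[3,5); WM=1
i=3 t=7 v=2: → [7,9),[6,8); WM=5; [0,2) fires=1 [1,3) fires=1 [2,4) fires=1 [3,5) fires=2
i=4 t=4 v=3: → [4,6),[3,5); WM=5
i=5 t=4 v=5: → [4,6),[3,5); WM=5
i=6 t=10 v=4: → [10,12),[9,11); WM=5
i=7 t=11 v=7: → [11,13),[10,12); WM=9; [4,6) fires=2 [6,8) fires=1 [7,9) fires=1
i=8 t=7 v=8: DROP (t<9-1); WM=9
i=9 t=17 v=4: → [17,19),[16,18); WM=15; [9,11) fires=1 [10,12) fires=2 [11,13) fires=1
i=10 t=18 v=1: → [18,20),[17,19); WM=15
i=11 t=18 v=2: → [18,20),[17,19); WM=16
i=12 t=9 v=4: DROP (t<16-1); WM=16
i=13 t=8 v=7: DROP (t<16-1); WM=16
i=14 t=21 v=4: → [21,23),[20,22); WM=16
i=15 t=21 v=5: → [21,23),[20,22); WM=19; [16,18) fires=1 [17,19) fires=3
i=16 t=15 v=6: DROP (t<19-1); WM=19
i=17 t=18 v=7: → [18,20),[17,19); WM=19
i=18 t=14 v=2: DROP (t<19-1); WM=19
i=19 t=21 v=9: → [21,23),[20,22); WM=19

8 12 13 16 18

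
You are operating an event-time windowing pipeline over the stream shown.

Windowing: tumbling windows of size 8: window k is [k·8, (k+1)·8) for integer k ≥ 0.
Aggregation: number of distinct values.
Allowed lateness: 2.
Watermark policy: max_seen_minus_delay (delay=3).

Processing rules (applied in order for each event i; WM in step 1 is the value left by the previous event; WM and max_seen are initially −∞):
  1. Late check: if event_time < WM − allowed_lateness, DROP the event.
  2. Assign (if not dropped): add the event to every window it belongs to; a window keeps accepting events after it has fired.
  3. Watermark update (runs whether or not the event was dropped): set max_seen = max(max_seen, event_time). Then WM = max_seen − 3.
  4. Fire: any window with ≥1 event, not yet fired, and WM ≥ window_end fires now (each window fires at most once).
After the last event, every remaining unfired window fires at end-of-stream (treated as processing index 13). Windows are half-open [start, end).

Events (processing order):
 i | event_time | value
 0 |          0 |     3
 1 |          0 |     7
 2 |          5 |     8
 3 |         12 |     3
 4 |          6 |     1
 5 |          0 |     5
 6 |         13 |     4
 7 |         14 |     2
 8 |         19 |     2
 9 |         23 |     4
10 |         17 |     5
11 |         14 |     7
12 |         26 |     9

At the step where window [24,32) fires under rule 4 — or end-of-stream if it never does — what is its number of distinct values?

i=0 t=0 v=3: → [0,8); WM=-3
i=1 t=0 v=7: → [0,8); WM=-3
i=2 t=5 v=8: → [0,8); WM=2
i=3 t=12 v=3: → [8,16); WM=9; [0,8) fires=3
i=4 t=6 v=1: DROP (t<9-2); WM=9
i=5 t=0 v=5: DROP (t<9-2); WM=9
i=6 t=13 v=4: → [8,16); WM=10
i=7 t=14 v=2: → [8,16); WM=11
i=8 t=19 v=2: → [16,24); WM=16; [8,16) fires=3
i=9 t=23 v=4: → [16,24); WM=20
i=10 t=17 v=5: DROP (t<20-2); WM=20
i=11 t=14 v=7: DROP (t<20-2); WM=20
i=12 t=26 v=9: → [24,32); WM=23

1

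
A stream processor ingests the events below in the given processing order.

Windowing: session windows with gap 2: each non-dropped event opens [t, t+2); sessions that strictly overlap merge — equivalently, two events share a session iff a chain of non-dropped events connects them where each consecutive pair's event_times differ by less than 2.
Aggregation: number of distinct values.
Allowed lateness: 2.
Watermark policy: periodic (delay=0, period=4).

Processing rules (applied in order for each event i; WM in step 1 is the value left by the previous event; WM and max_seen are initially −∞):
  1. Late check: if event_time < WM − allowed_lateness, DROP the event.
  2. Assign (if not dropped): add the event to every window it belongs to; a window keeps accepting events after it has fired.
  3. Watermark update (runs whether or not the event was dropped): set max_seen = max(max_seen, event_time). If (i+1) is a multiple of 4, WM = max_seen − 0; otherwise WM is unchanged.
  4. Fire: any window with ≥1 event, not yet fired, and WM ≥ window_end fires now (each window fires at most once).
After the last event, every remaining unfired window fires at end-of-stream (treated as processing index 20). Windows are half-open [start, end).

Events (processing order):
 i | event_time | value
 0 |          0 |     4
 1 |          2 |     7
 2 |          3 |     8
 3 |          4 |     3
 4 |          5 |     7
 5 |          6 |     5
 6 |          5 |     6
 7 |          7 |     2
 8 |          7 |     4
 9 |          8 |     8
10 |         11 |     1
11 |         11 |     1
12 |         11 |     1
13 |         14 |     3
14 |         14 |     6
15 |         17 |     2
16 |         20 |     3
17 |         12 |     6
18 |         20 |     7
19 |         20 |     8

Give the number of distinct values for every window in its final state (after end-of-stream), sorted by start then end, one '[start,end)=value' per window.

[0,2)=1 [2,10)=7 [11,13)=1 [14,16)=2 [17,19)=1 [20,22)=3

i=0 t=0 v=4: → [0,2); WM=−∞
i=1 t=2 v=7: → [2,4); WM=−∞
i=2 t=3 v=8: → [2,5); WM=−∞
i=3 t=4 v=3: → [2,6); WM=4
i=4 t=5 v=7: → [2,7); WM=4
i=5 t=6 v=5: → [2,8); WM=4
i=6 t=5 v=6: → [2,8); WM=4
i=7 t=7 v=2: → [2,9); WM=7
i=8 t=7 v=4: → [2,9); WM=7
i=9 t=8 v=8: → [2,10); WM=7
i=10 t=11 v=1: → [11,13); WM=7
i=11 t=11 v=1: → [11,13); WM=11
i=12 t=11 v=1: → [11,13); WM=11
i=13 t=14 v=3: → [14,16); WM=11
i=14 t=14 v=6: → [14,16); WM=11
i=15 t=17 v=2: → [17,19); WM=17
i=16 t=20 v=3: → [20,22); WM=17
i=17 t=12 v=6: DROP (t<17-2); WM=17
i=18 t=20 v=7: → [20,22); WM=17
i=19 t=20 v=8: → [20,22); WM=20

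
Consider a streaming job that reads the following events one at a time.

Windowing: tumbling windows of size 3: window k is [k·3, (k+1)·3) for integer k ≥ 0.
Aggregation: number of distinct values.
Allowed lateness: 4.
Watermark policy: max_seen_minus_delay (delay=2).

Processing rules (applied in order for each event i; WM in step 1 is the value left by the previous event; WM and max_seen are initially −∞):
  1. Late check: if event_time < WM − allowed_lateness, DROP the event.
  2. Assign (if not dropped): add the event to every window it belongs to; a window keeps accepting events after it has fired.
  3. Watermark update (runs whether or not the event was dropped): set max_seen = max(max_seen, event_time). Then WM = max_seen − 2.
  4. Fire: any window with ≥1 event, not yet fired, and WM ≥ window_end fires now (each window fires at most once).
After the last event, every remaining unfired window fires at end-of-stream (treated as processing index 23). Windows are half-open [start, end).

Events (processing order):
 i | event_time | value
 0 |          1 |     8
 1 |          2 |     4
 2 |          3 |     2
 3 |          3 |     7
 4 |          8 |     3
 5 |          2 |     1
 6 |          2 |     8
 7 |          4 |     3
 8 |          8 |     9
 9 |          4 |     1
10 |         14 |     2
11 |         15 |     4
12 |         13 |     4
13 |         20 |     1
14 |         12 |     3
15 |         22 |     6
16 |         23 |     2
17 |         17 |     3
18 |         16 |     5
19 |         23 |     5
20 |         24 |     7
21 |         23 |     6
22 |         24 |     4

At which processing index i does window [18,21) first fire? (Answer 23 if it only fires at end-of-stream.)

16

i=0 t=1 v=8: → [0,3); WM=-1
i=1 t=2 v=4: → [0,3); WM=0
i=2 t=3 v=2: → [3,6); WM=1
i=3 t=3 v=7: → [3,6); WM=1
i=4 t=8 v=3: → [6,9); WM=6; [0,3) fires=2 [3,6) fires=2
i=5 t=2 v=1: → [0,3); WM=6
i=6 t=2 v=8: → [0,3); WM=6
i=7 t=4 v=3: → [3,6); WM=6
i=8 t=8 v=9: → [6,9); WM=6
i=9 t=4 v=1: → [3,6); WM=6
i=10 t=14 v=2: → [12,15); WM=12; [6,9) fires=2
i=11 t=15 v=4: → [15,18); WM=13
i=12 t=13 v=4: → [12,15); WM=13
i=13 t=20 v=1: → [18,21); WM=18; [12,15) fires=2 [15,18) fires=1
i=14 t=12 v=3: DROP (t<18-4); WM=18
i=15 t=22 v=6: → [21,24); WM=20
i=16 t=23 v=2: → [21,24); WM=21; [18,21) fires=1
i=17 t=17 v=3: → [15,18); WM=21
i=18 t=16 v=5: DROP (t<21-4); WM=21
i=19 t=23 v=5: → [21,24); WM=21
i=20 t=24 v=7: → [24,27); WM=22
i=21 t=23 v=6: → [21,24); WM=22
i=22 t=24 v=4: → [24,27); WM=22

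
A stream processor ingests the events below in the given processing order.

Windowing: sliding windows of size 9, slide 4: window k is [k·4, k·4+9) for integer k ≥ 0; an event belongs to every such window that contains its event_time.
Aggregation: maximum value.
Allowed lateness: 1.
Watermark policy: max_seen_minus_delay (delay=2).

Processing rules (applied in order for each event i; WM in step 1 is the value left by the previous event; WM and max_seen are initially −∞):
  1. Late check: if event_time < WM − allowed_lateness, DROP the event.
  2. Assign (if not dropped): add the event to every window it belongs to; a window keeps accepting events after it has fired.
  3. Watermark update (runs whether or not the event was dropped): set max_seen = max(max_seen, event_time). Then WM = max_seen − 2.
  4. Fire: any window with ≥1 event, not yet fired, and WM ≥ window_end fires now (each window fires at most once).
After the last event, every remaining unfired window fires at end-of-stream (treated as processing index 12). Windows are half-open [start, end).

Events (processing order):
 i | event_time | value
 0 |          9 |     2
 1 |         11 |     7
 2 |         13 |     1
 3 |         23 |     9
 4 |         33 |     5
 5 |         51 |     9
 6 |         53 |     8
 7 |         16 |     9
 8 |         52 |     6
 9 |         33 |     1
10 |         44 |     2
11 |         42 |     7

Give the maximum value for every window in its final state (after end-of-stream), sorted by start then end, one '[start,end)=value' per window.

i=0 t=9 v=2: → [8,17),[4,13); WM=7
i=1 t=11 v=7: → [8,17),[4,13); WM=9
i=2 t=13 v=1: → [12,21),[8,17); WM=11
i=3 t=23 v=9: → [20,29),[16,25); WM=21; [4,13) fires=7 [8,17) fires=7 [12,21) fires=1
i=4 t=33 v=5: → [32,41),[28,37); WM=31; [16,25) fires=9 [20,29) fires=9
i=5 t=51 v=9: → [48,57),[44,53); WM=49; [28,37) fires=5 [32,41) fires=5
i=6 t=53 v=8: → [52,61),[48,57); WM=51
i=7 t=16 v=9: DROP (t<51-1); WM=51
i=8 t=52 v=6: → [52,61),[48,57),[44,53); WM=51
i=9 t=33 v=1: DROP (t<51-1); WM=51
i=10 t=44 v=2: DROP (t<51-1); WM=51
i=11 t=42 v=7: DROP (t<51-1); WM=51

[4,13)=7 [8,17)=7 [12,21)=1 [16,25)=9 [20,29)=9 [28,37)=5 [32,41)=5 [44,53)=9 [48,57)=9 [52,61)=8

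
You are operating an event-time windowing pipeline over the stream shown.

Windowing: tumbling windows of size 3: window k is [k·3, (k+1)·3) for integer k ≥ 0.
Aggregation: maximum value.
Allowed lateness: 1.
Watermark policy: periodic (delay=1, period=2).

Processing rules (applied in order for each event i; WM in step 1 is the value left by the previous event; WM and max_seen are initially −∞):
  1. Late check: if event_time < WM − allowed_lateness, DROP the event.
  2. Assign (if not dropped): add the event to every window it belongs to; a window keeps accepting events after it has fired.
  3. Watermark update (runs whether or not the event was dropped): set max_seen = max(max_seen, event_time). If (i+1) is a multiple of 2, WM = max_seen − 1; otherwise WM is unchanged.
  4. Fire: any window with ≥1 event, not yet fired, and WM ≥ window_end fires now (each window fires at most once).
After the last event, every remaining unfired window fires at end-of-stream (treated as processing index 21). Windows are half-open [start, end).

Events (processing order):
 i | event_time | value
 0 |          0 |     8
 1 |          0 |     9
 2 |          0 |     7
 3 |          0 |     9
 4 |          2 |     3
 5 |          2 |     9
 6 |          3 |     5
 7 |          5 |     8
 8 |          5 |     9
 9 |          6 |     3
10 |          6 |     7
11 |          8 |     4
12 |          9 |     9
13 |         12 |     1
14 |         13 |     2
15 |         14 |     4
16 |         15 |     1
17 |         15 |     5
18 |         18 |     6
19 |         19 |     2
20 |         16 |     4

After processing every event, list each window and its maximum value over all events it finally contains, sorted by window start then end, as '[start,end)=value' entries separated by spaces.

[0,3)=9 [3,6)=9 [6,9)=7 [9,12)=9 [12,15)=4 [15,18)=5 [18,21)=6

i=0 t=0 v=8: → [0,3); WM=−∞
i=1 t=0 v=9: → [0,3); WM=-1
i=2 t=0 v=7: → [0,3); WM=-1
i=3 t=0 v=9: → [0,3); WM=-1
i=4 t=2 v=3: → [0,3); WM=-1
i=5 t=2 v=9: → [0,3); WM=1
i=6 t=3 v=5: → [3,6); WM=1
i=7 t=5 v=8: → [3,6); WM=4; [0,3) fires=9
i=8 t=5 v=9: → [3,6); WM=4
i=9 t=6 v=3: → [6,9); WM=5
i=10 t=6 v=7: → [6,9); WM=5
i=11 t=8 v=4: → [6,9); WM=7; [3,6) fires=9
i=12 t=9 v=9: → [9,12); WM=7
i=13 t=12 v=1: → [12,15); WM=11; [6,9) fires=7
i=14 t=13 v=2: → [12,15); WM=11
i=15 t=14 v=4: → [12,15); WM=13; [9,12) fires=9
i=16 t=15 v=1: → [15,18); WM=13
i=17 t=15 v=5: → [15,18); WM=14
i=18 t=18 v=6: → [18,21); WM=14
i=19 t=19 v=2: → [18,21); WM=18; [12,15) fires=4 [15,18) fires=5
i=20 t=16 v=4: DROP (t<18-1); WM=18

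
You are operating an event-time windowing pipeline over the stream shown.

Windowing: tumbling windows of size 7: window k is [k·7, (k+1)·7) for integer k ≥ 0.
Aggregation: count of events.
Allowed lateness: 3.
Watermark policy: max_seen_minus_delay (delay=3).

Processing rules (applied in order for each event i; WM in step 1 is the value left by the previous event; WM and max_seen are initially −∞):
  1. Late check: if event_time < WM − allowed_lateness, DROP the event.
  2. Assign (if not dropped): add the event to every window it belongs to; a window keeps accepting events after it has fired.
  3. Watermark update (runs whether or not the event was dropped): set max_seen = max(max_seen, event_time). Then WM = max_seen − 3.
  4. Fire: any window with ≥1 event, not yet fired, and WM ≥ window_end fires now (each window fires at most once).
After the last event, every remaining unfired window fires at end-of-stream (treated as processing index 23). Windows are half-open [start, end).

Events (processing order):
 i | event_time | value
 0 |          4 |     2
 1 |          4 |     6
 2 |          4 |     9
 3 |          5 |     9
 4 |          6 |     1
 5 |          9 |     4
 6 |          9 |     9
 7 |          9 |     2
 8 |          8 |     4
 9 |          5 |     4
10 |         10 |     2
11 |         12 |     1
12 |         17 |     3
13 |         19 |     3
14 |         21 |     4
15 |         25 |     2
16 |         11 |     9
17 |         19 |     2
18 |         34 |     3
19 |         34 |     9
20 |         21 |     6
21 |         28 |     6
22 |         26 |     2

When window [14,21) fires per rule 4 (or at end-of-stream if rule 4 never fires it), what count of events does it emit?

i=0 t=4 v=2: → [0,7); WM=1
i=1 t=4 v=6: → [0,7); WM=1
i=2 t=4 v=9: → [0,7); WM=1
i=3 t=5 v=9: → [0,7); WM=2
i=4 t=6 v=1: → [0,7); WM=3
i=5 t=9 v=4: → [7,14); WM=6
i=6 t=9 v=9: → [7,14); WM=6
i=7 t=9 v=2: → [7,14); WM=6
i=8 t=8 v=4: → [7,14); WM=6
i=9 t=5 v=4: → [0,7); WM=6
i=10 t=10 v=2: → [7,14); WM=7; [0,7) fires=6
i=11 t=12 v=1: → [7,14); WM=9
i=12 t=17 v=3: → [14,21); WM=14; [7,14) fires=6
i=13 t=19 v=3: → [14,21); WM=16
i=14 t=21 v=4: → [21,28); WM=18
i=15 t=25 v=2: → [21,28); WM=22; [14,21) fires=2
i=16 t=11 v=9: DROP (t<22-3); WM=22
i=17 t=19 v=2: → [14,21); WM=22
i=18 t=34 v=3: → [28,35); WM=31; [21,28) fires=2
i=19 t=34 v=9: → [28,35); WM=31
i=20 t=21 v=6: DROP (t<31-3); WM=31
i=21 t=28 v=6: → [28,35); WM=31
i=22 t=26 v=2: DROP (t<31-3); WM=31

2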